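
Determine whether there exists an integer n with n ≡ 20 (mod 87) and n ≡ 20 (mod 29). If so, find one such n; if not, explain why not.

The moduli are not coprime: gcd(87, 29) = 29. Compatibility requires 29 ∣ (20 − 20) = 0, which holds, so solutions exist.
In fact n = 20 itself already satisfies 20 mod 29 = 20.
Verify: 20 = 0·87 + 20 and 20 = 0·29 + 20. ✓

n = 20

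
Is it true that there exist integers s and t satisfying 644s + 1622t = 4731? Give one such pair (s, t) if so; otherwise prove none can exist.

Both 644 and 1622 are divisible by gcd(644, 1622) = 2, hence so is any combination 644s + 1622t.
However 4731 leaves remainder 1 on division by 2.
Therefore 644s + 1622t = 4731 has no solution in integers.

There are no such integers.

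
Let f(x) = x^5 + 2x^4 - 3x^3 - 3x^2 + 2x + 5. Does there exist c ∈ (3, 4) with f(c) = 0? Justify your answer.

f has no root in that interval.

f(3) = 308 and f(4) = 1309, both positive, so a sign-change argument is unavailable; we show f keeps this sign on the whole interval.
Substitute x = 3 + u, where 0 < u < 1 on the interval. Expanding, f(3 + u) = u^5 + 17u^4 + 111u^3 + 348u^2 + 524u + 308.
The nonzero coefficients here are all positive, so for u > 0 every term is positive (or zero), and the constant term 308 is strictly positive.
So f is strictly positive on (3, 4); no root exists in the interval.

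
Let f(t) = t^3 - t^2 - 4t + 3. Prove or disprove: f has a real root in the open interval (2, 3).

Yes, f has a root in the interval.

f(2) = -1 and f(3) = 9, which have opposite signs.
As a polynomial, f is continuous on every closed interval.
By the Intermediate Value Theorem f must vanish at some point of (2, 3).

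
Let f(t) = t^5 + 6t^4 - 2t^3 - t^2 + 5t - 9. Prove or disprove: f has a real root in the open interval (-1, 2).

f(-1) = -8 and f(2) = 109, which have opposite signs.
Since f is a polynomial it is continuous on [-1, 2].
By the Intermediate Value Theorem f must vanish at some point of (-1, 2).

Yes, f has a root in the interval.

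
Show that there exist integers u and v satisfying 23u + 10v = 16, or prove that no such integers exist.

Since gcd(23, 10) = 1, every integer is an integer combination of 23 and 10.
Euclidean algorithm: 23 = 2·10 + 3, 10 = 3·3 + 1, 3 = 3·1 + 0.
Back-substituting, 1 = 10 − 3·3 = 10 − 3·(23 − 2·10) = −3·23 + 7·10; that is, 23·(-3) + 10·7 = 1.
Times 16: 23·(-48) + 10·112 = 16, so (-48, 112) solves it.
Adding 5·10 to u and subtracting 5·23 from v gives the tidier solution (2, -3).
Indeed 23·2 + 10·(-3) = 46 − 30 = 16.

u = 2, v = -3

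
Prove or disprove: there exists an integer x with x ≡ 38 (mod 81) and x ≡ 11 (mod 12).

x = 119

gcd(81, 12) = 3. A simultaneous solution exists iff 38 ≡ 11 (mod 3); here 38 mod 3 = 2 = 11 mod 3, so it does.
Step through x = 38, 38 + 81, 38 + 2·81, …: the values 38, 119 reduce mod 12 to 2, 11. The value 119 hits 11.
Check: 119 mod 81 = 38, 119 mod 12 = 11. ✓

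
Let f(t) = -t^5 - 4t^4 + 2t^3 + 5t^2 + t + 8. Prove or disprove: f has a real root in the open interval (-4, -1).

f(-4) = -44 and f(-1) = 7, which have opposite signs.
f is continuous everywhere (it is a polynomial), in particular on [-4, -1].
By the Intermediate Value Theorem, f takes the value 0 somewhere in the open interval.

Yes, f has a root in the interval.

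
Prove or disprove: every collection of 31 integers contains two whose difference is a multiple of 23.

There are exactly 23 possible remainders on division by 23.
With 31 integers and only 23 classes, the pigeonhole principle forces two of them, say a and b, into the same class.
Equal remainders mean a − b ≡ 0 (mod 23), so 23 divides their difference.

Yes, this is always true.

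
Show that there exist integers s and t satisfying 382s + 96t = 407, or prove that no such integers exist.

There are no such integers.

Both 382 and 96 are divisible by gcd(382, 96) = 2, hence so is any combination 382s + 96t.
But 407 = 2·203 + 1, so 2 ∤ 407.
Hence no integers s, t satisfy the equation.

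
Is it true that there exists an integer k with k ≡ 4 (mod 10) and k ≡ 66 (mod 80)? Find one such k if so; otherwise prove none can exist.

gcd(10, 80) = 10. If k ≡ 4 (mod 10) and k ≡ 66 (mod 80), then k ≡ 4 (mod 10) and k ≡ 66 (mod 10).
However 4 ≡ 4 and 66 ≡ 6 (mod 10), and 4 ≠ 6.
Therefore no such k exists.

No such integer exists.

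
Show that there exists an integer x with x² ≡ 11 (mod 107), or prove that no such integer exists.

x = 15 works: 15² = 225, and 225 − 11 = 214 = 2·107.

x = 15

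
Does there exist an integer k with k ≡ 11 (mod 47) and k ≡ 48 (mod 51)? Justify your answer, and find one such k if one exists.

k = 1374

gcd(47, 51) = 1, so the Chinese Remainder Theorem guarantees exactly one residue class mod 2397 satisfying both.
Write k = 11 + 47t and require 11 + 47t ≡ 48 (mod 51), i.e. 47t ≡ 37 (mod 51).
Since 47·38 = 1786 = 35·51 + 1, the inverse of 47 mod 51 is 38.
Multiplying by 38: t ≡ 38·37 = 1406 ≡ 29 (mod 51).
With t = 29: k = 11 + 47·29 = 1374.
Verify: 1374 = 29·47 + 11 and 1374 = 26·51 + 48. ✓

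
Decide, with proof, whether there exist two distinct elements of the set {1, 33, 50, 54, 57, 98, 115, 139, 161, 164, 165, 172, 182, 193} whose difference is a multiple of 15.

Residues mod 15: 1↦1, 33↦3, 50↦5, 54↦9, 57↦12, 98↦8, 115↦10, 139↦4, 161↦11, 164↦14, 165↦0, 172↦7, 182↦2, 193↦13.
These 14 residues are pairwise different, hence no difference of two elements is divisible by 15.

There is no such pair.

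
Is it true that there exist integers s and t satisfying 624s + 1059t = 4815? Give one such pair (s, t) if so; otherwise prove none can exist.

s = 135, t = -75

Every value of 624s + 1059t is a multiple of gcd(624, 1059) = 3; since 3 ∣ 4815, solutions exist.
Dividing through by 3 reduces the equation to 208s + 353t = 1605.
Euclidean algorithm: 353 = 1·208 + 145, 208 = 1·145 + 63, 145 = 2·63 + 19, 63 = 3·19 + 6, 19 = 3·6 + 1, 6 = 6·1 + 0.
Back-substituting, 1 = 19 − 3·6 = 19 − 3·(63 − 3·19) = −3·63 + 10·19 = −3·63 + 10·(145 − 2·63) = 10·145 − 23·63 = 10·145 − 23·(208 − 1·145) = −23·208 + 33·145 = −23·208 + 33·(353 − 1·208) = 33·353 − 56·208; that is, 208·(-56) + 353·33 = 1.
Scaling by 1605 gives the particular solution (s, t) = (-89880, 52965).
The general solution is s = -89880 + 353k, t = 52965 − 208k; taking k = 255 gives the smaller pair s = 135, t = -75.
Indeed 624·135 + 1059·(-75) = 84240 − 79425 = 4815.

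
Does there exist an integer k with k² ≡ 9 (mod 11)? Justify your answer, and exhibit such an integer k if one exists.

Take k = 3. Then 3² = 9, and since 0 ≤ 9 < 11 this is already reduced: 3² ≡ 9 (mod 11).

k = 3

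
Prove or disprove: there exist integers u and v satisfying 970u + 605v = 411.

Any value of 970u + 605v is a multiple of gcd(970, 605) = 5.
But 411 is not a multiple of 5 (it leaves remainder 1).
Therefore 970u + 605v = 411 has no solution in integers.

No such integers exist.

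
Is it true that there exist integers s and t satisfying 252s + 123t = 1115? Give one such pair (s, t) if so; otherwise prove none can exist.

There are no such integers.

Any value of 252s + 123t is a multiple of gcd(252, 123) = 3.
However 1115 leaves remainder 2 on division by 3.
Therefore 252s + 123t = 1115 has no solution in integers.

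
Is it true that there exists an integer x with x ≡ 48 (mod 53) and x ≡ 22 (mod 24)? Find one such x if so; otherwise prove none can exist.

x = 790

The moduli 53 and 24 are coprime, so by the Chinese Remainder Theorem a unique solution modulo 1272 exists.
Write x = 48 + 53t and require 48 + 53t ≡ 22 (mod 24), i.e. 53t ≡ 22 (mod 24).
53 ≡ 5 (mod 24), so this reads 5t ≡ 22 (mod 24). Since 5·5 = 25 = 1·24 + 1, the inverse of 5 mod 24 is 5.
Multiplying by 5: t ≡ 5·22 = 110 ≡ 14 (mod 24).
With t = 14: x = 48 + 53·14 = 790.
Check: 790 mod 53 = 48, 790 mod 24 = 22. ✓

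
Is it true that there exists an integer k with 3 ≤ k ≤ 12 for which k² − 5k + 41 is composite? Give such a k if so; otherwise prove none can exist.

k = 10

At k = 10: 10² − 5·10 + 41 = 91 = 7·13, which is composite.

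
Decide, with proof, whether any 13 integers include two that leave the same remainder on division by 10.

There are exactly 10 possible remainders on division by 10.
With 13 integers and only 10 classes, the pigeonhole principle forces two of them, say a and b, into the same class.
So a and b have equal remainders mod 10, which is exactly what was to be shown.

Yes, this is always true.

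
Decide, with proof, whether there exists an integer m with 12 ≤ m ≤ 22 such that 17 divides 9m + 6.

Scanning upward from m = 12 gives 114, 123, 132, 141, 150, 159, 168, 177, 186, 195, none divisible by 17. At m = 22 we get 9·22 + 6 = 204, and 204 = 17·12.

m = 22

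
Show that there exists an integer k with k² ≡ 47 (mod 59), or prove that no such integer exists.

Apply Euler's criterion with the prime 59: 47 is a quadratic residue iff 47^29 ≡ 1 (mod 59), and a non-residue iff it is ≡ −1.
Repeated squaring mod 59: 47^2 = 2209 ≡ 26; 47^4 ≡ 26² = 676 ≡ 27; 47^8 ≡ 27² = 729 ≡ 21; 47^16 ≡ 21² = 441 ≡ 28.
Since 29 = 16 + 8 + 4 + 1, 47^29 ≡ 28 · 21 · 27 · 47; multiplying out mod 59: 28·21 = 588 ≡ 57, then 57·27 = 1539 ≡ 5, then 5·47 = 235 ≡ 58. Thus 47^29 ≡ 58 ≡ −1 (mod 59).
The value −1 means 47 is a non-residue modulo 59, so k² ≡ 47 (mod 59) is impossible.

No, no such integer exists.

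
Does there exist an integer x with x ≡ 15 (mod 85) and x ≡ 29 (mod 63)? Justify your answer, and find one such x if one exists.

Since 85 and 63 share no common factor, CRT says the pair of congruences has a solution (unique mod 5355).
Write x = 15 + 85t and require 15 + 85t ≡ 29 (mod 63), i.e. 85t ≡ 14 (mod 63).
85 ≡ 22 (mod 63), so this reads 22t ≡ 14 (mod 63). Invert 22 mod 63 by the Euclidean algorithm: 63 = 2·22 + 19, 22 = 1·19 + 3, 19 = 6·3 + 1, 3 = 3·1 + 0; back-substituting, 1 = 19 − 6·3 = 19 − 6·(22 − 1·19) = −6·22 + 7·19 = −6·22 + 7·(63 − 2·22) = 7·63 − 20·22. Hence 22·(-20) ≡ 1, so 22⁻¹ ≡ -20 ≡ 43 (mod 63).
Multiplying by 43: t ≡ 43·14 = 602 ≡ 35 (mod 63).
With t = 35: x = 15 + 85·35 = 2990.
Verify: 2990 = 35·85 + 15 and 2990 = 47·63 + 29. ✓

x = 2990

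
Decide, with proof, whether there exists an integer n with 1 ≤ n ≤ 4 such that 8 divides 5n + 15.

There is no such integer n in that range.

At n = 1, 5·1 + 15 = 20 ≡ 4 (mod 8), and each step in n adds 5, giving residues 4, 1, 6, 3 for n = 1, 2, 3, 4.
The residue 0 does not occur, so no n in [1, 4] makes 5n + 15 a multiple of 8.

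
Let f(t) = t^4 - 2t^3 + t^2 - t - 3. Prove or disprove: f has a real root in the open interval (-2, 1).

f(-2) = 35 and f(1) = -4, which have opposite signs.
As a polynomial, f is continuous on every closed interval.
By the Intermediate Value Theorem f must vanish at some point of (-2, 1).

Yes, f has a root in the interval.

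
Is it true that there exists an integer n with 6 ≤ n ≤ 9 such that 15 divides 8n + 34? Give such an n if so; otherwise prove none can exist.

At n = 6 the value 82 is not a multiple of 15. At n = 7 we get 8·7 + 34 = 90, and 90 = 15·6.

n = 7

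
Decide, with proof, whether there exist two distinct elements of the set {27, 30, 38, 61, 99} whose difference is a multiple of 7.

No such pair exists.

Two integers differ by a multiple of 7 exactly when they have the same residue mod 7. The residues are 27↦6, 30↦2, 38↦3, 61↦5, 99↦1.
All 5 residues are distinct, so no two elements differ by a multiple of 7.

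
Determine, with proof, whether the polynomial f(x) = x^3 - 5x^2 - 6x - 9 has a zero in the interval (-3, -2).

f(-3) = -63 and f(-2) = -25, both negative, so a sign-change argument is unavailable; we show f keeps this sign on the whole interval.
Substitute x = -2 − u, where 0 < u < 1 on the interval. Expanding, f(-2 − u) = -u^3 - 11u^2 - 26u - 25.
The nonzero coefficients here are all negative, so for u > 0 every term is negative (or zero), and the constant term -25 is strictly negative.
So f is strictly negative on (-3, -2); no root exists in the interval.

No such root exists.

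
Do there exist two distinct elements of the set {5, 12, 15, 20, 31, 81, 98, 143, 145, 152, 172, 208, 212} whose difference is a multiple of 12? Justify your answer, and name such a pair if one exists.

20 mod 12 = 8 and 152 mod 12 = 8, so 152 − 20 = 132 = 11·12.

The pair (20, 152) works.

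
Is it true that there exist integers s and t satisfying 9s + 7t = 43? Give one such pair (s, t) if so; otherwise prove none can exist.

Since gcd(9, 7) = 1, every integer is an integer combination of 9 and 7.
Dividing repeatedly: 9 = 1·7 + 2, 7 = 3·2 + 1, 2 = 2·1 + 0.
Working back up the chain: 1 = 7 − 3·2 = 7 − 3·(9 − 1·7) = −3·9 + 4·7. So 9·(-3) + 7·4 = 1.
Times 43: 9·(-129) + 7·172 = 43, so (-129, 172) solves it.
Adding 19·7 to s and subtracting 19·9 from t gives the tidier solution (4, 1).
Indeed 9·4 + 7·1 = 36 + 7 = 43.

s = 4, t = 1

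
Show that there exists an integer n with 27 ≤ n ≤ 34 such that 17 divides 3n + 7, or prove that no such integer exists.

At n = 27, 3·27 + 7 = 88 ≡ 3 (mod 17), and each step in n adds 3, giving residues 3, 6, 9, 12, 15, 1, 4, 7 for n = 27, 28, …, 34.
None is 0, so 17 never divides 3n + 7 on this range.

There is no such integer n in that range.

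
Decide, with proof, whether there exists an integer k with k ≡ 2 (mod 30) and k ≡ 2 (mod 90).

Here gcd(30, 90) = 30, and both 2 and 2 leave remainder 2 mod 30, so the system is consistent.
The smallest candidate k = 2 works directly: 2 ≡ 2 (mod 90).
Verify: 2 = 0·30 + 2 and 2 = 0·90 + 2. ✓

k = 2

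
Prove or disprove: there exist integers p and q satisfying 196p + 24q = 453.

Both 196 and 24 are divisible by gcd(196, 24) = 4, hence so is any combination 196p + 24q.
However 453 leaves remainder 1 on division by 4.
Hence no integers p, q satisfy the equation.

No such integers exist.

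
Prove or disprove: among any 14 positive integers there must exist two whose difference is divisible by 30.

Consider the 14 integers 57, 58, …, 70. They lie in distinct residue classes modulo 30, since 14 ≤ 30.
Any two of them differ by at most 13 < 30 and by at least 1, so no difference is a multiple of 30.

No; for instance {57, 58, 59, 60, 61, 62, 63, 64, 65, 66, 67, 68, 69, 70} is a counterexample.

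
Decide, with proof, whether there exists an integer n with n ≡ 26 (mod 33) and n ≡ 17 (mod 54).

n = 125

Here gcd(33, 54) = 3, and both 26 and 17 leave remainder 2 mod 3, so the system is consistent.
Step through n = 26, 26 + 33, 26 + 2·33, …: the values 26, 59, 92, 125 reduce mod 54 to 26, 5, 38, 17. The value 125 hits 17.
Indeed 125 ≡ 26 (mod 33) and 125 ≡ 17 (mod 54).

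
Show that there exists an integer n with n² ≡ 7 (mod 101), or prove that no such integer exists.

101 is prime, so by Euler's criterion 7 is a square mod 101 iff 7^((101−1)/2) = 7^50 ≡ 1 (mod 101).
Squaring successively (mod 101): 7^2 = 49 ≡ 49; 7^4 ≡ 49² = 2401 ≡ 78; 7^8 ≡ 78² = 6084 ≡ 24; 7^16 ≡ 24² = 576 ≡ 71; 7^32 ≡ 71² = 5041 ≡ 92.
Since 50 = 32 + 16 + 2, 7^50 ≡ 92 · 71 · 49; multiplying out mod 101: 92·71 = 6532 ≡ 68, then 68·49 = 3332 ≡ 100. Thus 7^50 ≡ 100 ≡ −1 (mod 101).
The value −1 means 7 is a non-residue modulo 101, so n² ≡ 7 (mod 101) is impossible.

There is no such integer.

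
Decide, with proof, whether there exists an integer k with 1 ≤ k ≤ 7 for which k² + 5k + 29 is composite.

k = 1

At k = 1: 1² + 5·1 + 29 = 35 = 5·7, which is composite.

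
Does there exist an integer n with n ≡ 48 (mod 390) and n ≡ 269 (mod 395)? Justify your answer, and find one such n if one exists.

No such integer exists.

Both moduli are multiples of 5 = gcd(390, 395), so any solution would satisfy n ≡ 48 and n ≡ 269 modulo 5 simultaneously.
However 48 ≡ 3 and 269 ≡ 4 (mod 5), and 3 ≠ 4.
So no integer satisfies both congruences.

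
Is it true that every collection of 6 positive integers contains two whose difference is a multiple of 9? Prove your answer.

Take the 6 consecutive integers 13, 14, …, 18: their residues mod 9 are all distinct because 6 ≤ 9.
Any two of them differ by at most 5 < 9 and by at least 1, so no difference is a multiple of 9.

No, the set {13, 14, 15, 16, 17, 18} is a counterexample.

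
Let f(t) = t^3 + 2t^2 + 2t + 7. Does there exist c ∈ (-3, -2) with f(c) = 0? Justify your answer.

f(-3) = -8 and f(-2) = 3, which have opposite signs.
f is continuous everywhere (it is a polynomial), in particular on [-3, -2].
By the Intermediate Value Theorem, f takes the value 0 somewhere in the open interval.

Such a root exists.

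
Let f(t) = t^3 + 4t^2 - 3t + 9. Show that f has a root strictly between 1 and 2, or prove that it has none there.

The endpoint values f(1) = 11 and f(2) = 27 are both positive. Claim: f(t) > 0 for every t in (1, 2).
Substitute t = 1 + u, where 0 < u < 1 on the interval. Expanding, f(1 + u) = u^3 + 7u^2 + 8u + 11.
All 4 nonzero coefficients of this polynomial in u are positive; hence for u > 0 the value is a sum of positive terms (the constant 11 among them).
Therefore f(t) > 0 throughout (1, 2), and f has no zero there.

No.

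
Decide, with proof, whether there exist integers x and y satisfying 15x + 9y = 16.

There are no such integers.

Both 15 and 9 are divisible by gcd(15, 9) = 3, hence so is any combination 15x + 9y.
But 16 = 3·5 + 1, so 3 ∤ 16.
So the equation is unsolvable over ℤ.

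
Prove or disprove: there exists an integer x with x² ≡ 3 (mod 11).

x = 5

x = 5 works: 5² = 25, and 25 − 3 = 22 = 2·11.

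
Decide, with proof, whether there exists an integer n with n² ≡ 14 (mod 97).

No, no such integer exists.

97 is prime, so by Euler's criterion 14 is a square mod 97 iff 14^((97−1)/2) = 14^48 ≡ 1 (mod 97).
Squaring successively (mod 97): 14^2 = 196 ≡ 2; 14^4 ≡ 2² = 4 ≡ 4; 14^8 ≡ 4² = 16 ≡ 16; 14^16 ≡ 16² = 256 ≡ 62; 14^32 ≡ 62² = 3844 ≡ 61.
Since 48 = 32 + 16, 14^48 ≡ 61 · 62; multiplying out mod 97: 61·62 = 3782 ≡ 96. Thus 14^48 ≡ 96 ≡ −1 (mod 97).
By Euler's criterion 14 is a quadratic non-residue mod 97: no n satisfies n² ≡ 14 (mod 97).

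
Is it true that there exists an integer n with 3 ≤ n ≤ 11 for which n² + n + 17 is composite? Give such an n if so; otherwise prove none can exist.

The values for n = 3, 4, …, 11 are 29, 37, 47, 59, 73, 89, 107, 127, 149, and each of these is prime.
So no value in the range makes the expression composite.

There is no such integer n in that range.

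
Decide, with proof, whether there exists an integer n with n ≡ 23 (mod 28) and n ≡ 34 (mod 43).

n = 163

The moduli 28 and 43 are coprime, so by the Chinese Remainder Theorem a unique solution modulo 1204 exists.
Write n = 23 + 28t and require 23 + 28t ≡ 34 (mod 43), i.e. 28t ≡ 11 (mod 43).
Invert 28 mod 43 by the Euclidean algorithm: 43 = 1·28 + 15, 28 = 1·15 + 13, 15 = 1·13 + 2, 13 = 6·2 + 1, 2 = 2·1 + 0; back-substituting, 1 = 13 − 6·2 = 13 − 6·(15 − 1·13) = −6·15 + 7·13 = −6·15 + 7·(28 − 1·15) = 7·28 − 13·15 = 7·28 − 13·(43 − 1·28) = −13·43 + 20·28. Hence 28·20 ≡ 1, so 28⁻¹ ≡ 20 (mod 43).
Therefore t ≡ 20·11 = 220 ≡ 5 (mod 43).
With t = 5: n = 23 + 28·5 = 163.
Check: 163 mod 28 = 23, 163 mod 43 = 34. ✓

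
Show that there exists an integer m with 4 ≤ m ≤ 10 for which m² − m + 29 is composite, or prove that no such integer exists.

At m = 10: 10² − 10 + 29 = 119 = 7·17, which is composite.

m = 10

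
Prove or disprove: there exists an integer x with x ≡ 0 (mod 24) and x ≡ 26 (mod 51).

No, no such integer exists.

Reduce both congruences modulo 3, which divides 24 and 51: they say x ≡ 0 (mod 3) and x ≡ 26 (mod 3).
But 0 mod 3 = 0 while 26 mod 3 = 2, a contradiction.
So no integer satisfies both congruences.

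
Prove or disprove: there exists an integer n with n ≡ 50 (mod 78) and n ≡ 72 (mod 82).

gcd(78, 82) = 2. A simultaneous solution exists iff 50 ≡ 72 (mod 2); here 50 mod 2 = 0 = 72 mod 2, so it does.
Put n = 50 + 78t, so we need 78t ≡ 22 (mod 82), equivalently (divide by 2) 39t ≡ 11 (mod 41).
Note 39·20 = 780 ≡ 1 (mod 41) (as 780 − 1 = 19·41), so 39⁻¹ ≡ 20.
Multiplying by 20: t ≡ 20·11 = 220 ≡ 15 (mod 41).
Then n = 50 + 78·15 = 1220.
Verify: 1220 = 15·78 + 50 and 1220 = 14·82 + 72. ✓

n = 1220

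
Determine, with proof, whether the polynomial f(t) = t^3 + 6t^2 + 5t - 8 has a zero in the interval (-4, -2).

Yes, f has a root in the interval.

f(-4) = 4 and f(-2) = -2, which have opposite signs.
As a polynomial, f is continuous on every closed interval.
By the Intermediate Value Theorem, f takes the value 0 somewhere in the open interval.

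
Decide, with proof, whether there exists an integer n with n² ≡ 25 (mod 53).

n = 5

Take n = 5. Then 5² = 25, and since 0 ≤ 25 < 53 this is already reduced: 5² ≡ 25 (mod 53).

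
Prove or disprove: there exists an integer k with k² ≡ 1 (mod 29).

k = 1

Take k = 1. Then 1² = 1, and since 0 ≤ 1 < 29 this is already reduced: 1² ≡ 1 (mod 29).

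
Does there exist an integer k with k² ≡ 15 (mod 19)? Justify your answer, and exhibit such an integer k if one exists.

Computing k² mod 19 for k = 0, 1, …, 9 (enough, by the symmetry k ↦ 19 − k) gives 0, 1, 4, 9, 16, 6, 17, 11, 7, 5.
So the quadratic residues mod 19 are {0, 1, 4, 5, 6, 7, 9, 11, 16, 17}, and 15 is not among them.
Therefore k² ≡ 15 (mod 19) has no solution.

There is no such integer.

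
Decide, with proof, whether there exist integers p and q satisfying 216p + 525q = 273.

Every value of 216p + 525q is a multiple of gcd(216, 525) = 3; since 3 ∣ 273, solutions exist.
Dividing through by 3 reduces the equation to 72p + 175q = 91.
Run the Euclidean algorithm on 175 and 72: 175 = 2·72 + 31, 72 = 2·31 + 10, 31 = 3·10 + 1, 10 = 10·1 + 0.
Back-substituting, 1 = 31 − 3·10 = 31 − 3·(72 − 2·31) = −3·72 + 7·31 = −3·72 + 7·(175 − 2·72) = 7·175 − 17·72; that is, 72·(-17) + 175·7 = 1.
Scaling by 91 gives the particular solution (p, q) = (-1547, 637).
The general solution is p = -1547 + 175k, q = 637 − 72k; taking k = 9 gives the smaller pair p = 28, q = -11.
Indeed 216·28 + 525·(-11) = 6048 − 5775 = 273.

p = 28, q = -11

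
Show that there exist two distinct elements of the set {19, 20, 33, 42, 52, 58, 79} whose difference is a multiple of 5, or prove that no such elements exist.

Yes: 19 and 79.

Both 19 and 79 leave remainder 4 on division by 5; their difference 60 = 12·5 is a multiple of 5.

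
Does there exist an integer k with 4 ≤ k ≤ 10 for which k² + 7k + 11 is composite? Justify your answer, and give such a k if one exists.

At k = 9: 9² + 7·9 + 11 = 155 = 5·31, which is composite.

k = 9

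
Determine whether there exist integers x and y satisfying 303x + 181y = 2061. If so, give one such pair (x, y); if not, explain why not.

303 and 181 are coprime, so 303x + 181y ranges over all of ℤ.
Dividing repeatedly: 303 = 1·181 + 122, 181 = 1·122 + 59, 122 = 2·59 + 4, 59 = 14·4 + 3, 4 = 1·3 + 1, 3 = 3·1 + 0.
Unwinding: 1 = 4 − 1·3 = 4 − (59 − 14·4) = −59 + 15·4 = −59 + 15·(122 − 2·59) = 15·122 − 31·59 = 15·122 − 31·(181 − 1·122) = −31·181 + 46·122 = −31·181 + 46·(303 − 1·181) = 46·303 − 77·181, i.e. 303·46 + 181·(-77) = 1.
Scaling by 2061 gives the particular solution (x, y) = (94806, -158697).
Shifting by a multiple of (181, −303) keeps it a solution: x = 94806 − 523·181 = 143, y = -158697 + 523·303 = -228.
Check: 303·143 + 181·(-228) = 43329 − 41268 = 2061. ✓

x = 143, y = -228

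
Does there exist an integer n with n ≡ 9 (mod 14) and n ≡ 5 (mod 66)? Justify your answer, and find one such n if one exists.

gcd(14, 66) = 2. A simultaneous solution exists iff 9 ≡ 5 (mod 2); here 9 mod 2 = 1 = 5 mod 2, so it does.
Write n = 9 + 14t. Then 14t ≡ 5 − 9 ≡ 62 (mod 66); dividing through by 2 gives 7t ≡ 31 (mod 33).
Note 7·19 = 133 ≡ 1 (mod 33) (as 133 − 1 = 4·33), so 7⁻¹ ≡ 19.
Therefore t ≡ 19·31 = 589 ≡ 28 (mod 33).
Then n = 9 + 14·28 = 401.
Verify: 401 = 28·14 + 9 and 401 = 6·66 + 5. ✓

n = 401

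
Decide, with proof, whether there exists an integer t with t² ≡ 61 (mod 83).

t = 71

Take t = 71. Then 71² = 5041 = 60·83 + 61, so 71² ≡ 61 (mod 83).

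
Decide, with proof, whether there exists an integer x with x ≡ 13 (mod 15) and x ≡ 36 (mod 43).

The moduli 15 and 43 are coprime, so by the Chinese Remainder Theorem a unique solution modulo 645 exists.
Any solution of the first congruence is x = 13 + 15t; substituting into the second, 15t ≡ 36 − 13 ≡ 23 (mod 43).
To invert 15 modulo 43: 43 = 2·15 + 13, 15 = 1·13 + 2, 13 = 6·2 + 1, 2 = 2·1 + 0, and unwinding, 1 = 13 − 6·2 = 13 − 6·(15 − 1·13) = −6·15 + 7·13 = −6·15 + 7·(43 − 2·15) = 7·43 − 20·15. Thus 15⁻¹ ≡ -20 ≡ 23 (mod 43).
Therefore t ≡ 23·23 = 529 ≡ 13 (mod 43).
With t = 13: x = 13 + 15·13 = 208.
Indeed 208 ≡ 13 (mod 15) and 208 ≡ 36 (mod 43).

x = 208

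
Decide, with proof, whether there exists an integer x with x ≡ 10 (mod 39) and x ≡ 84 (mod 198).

Both moduli are multiples of 3 = gcd(39, 198), so any solution would satisfy x ≡ 10 and x ≡ 84 modulo 3 simultaneously.
These are incompatible: 10 − 84 = -74 is not divisible by 3.
So no integer satisfies both congruences.

No, no such integer exists.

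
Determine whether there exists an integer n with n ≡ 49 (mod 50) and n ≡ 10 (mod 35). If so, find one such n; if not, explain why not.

No, no such integer exists.

Reduce both congruences modulo 5, which divides 50 and 35: they say n ≡ 49 (mod 5) and n ≡ 10 (mod 5).
These are incompatible: 49 − 10 = 39 is not divisible by 5.
Therefore no such n exists.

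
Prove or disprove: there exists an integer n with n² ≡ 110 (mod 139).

No such integer exists.

Apply Euler's criterion with the prime 139: 110 is a quadratic residue iff 110^69 ≡ 1 (mod 139), and a non-residue iff it is ≡ −1.
Repeated squaring mod 139: 110^2 = 12100 ≡ 7; 110^4 ≡ 7² = 49 ≡ 49; 110^8 ≡ 49² = 2401 ≡ 38; 110^16 ≡ 38² = 1444 ≡ 54; 110^32 ≡ 54² = 2916 ≡ 136; 110^64 ≡ 136² = 18496 ≡ 9.
Since 69 = 64 + 4 + 1, 110^69 ≡ 9 · 49 · 110; multiplying out mod 139: 9·49 = 441 ≡ 24, then 24·110 = 2640 ≡ 138. Thus 110^69 ≡ 138 ≡ −1 (mod 139).
By Euler's criterion 110 is a quadratic non-residue mod 139: no n satisfies n² ≡ 110 (mod 139).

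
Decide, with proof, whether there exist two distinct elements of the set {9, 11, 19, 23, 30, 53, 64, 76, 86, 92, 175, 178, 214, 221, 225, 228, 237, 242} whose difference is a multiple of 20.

Residues mod 20: 9↦9, 11↦11, 19↦19, 23↦3, 30↦10, 53↦13, 64↦4, 76↦16, 86↦6, 92↦12, 175↦15, 178↦18, 214↦14, 221↦1, 225↦5, 228↦8, 237↦17, 242↦2.
These 18 residues are pairwise different, hence no difference of two elements is divisible by 20.

No such pair exists.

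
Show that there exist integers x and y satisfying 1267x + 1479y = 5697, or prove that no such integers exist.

Since gcd(1267, 1479) = 1, every integer is an integer combination of 1267 and 1479.
Run the Euclidean algorithm on 1479 and 1267: 1479 = 1·1267 + 212, 1267 = 5·212 + 207, 212 = 1·207 + 5, 207 = 41·5 + 2, 5 = 2·2 + 1, 2 = 2·1 + 0.
Unwinding: 1 = 5 − 2·2 = 5 − 2·(207 − 41·5) = −2·207 + 83·5 = −2·207 + 83·(212 − 1·207) = 83·212 − 85·207 = 83·212 − 85·(1267 − 5·212) = −85·1267 + 508·212 = −85·1267 + 508·(1479 − 1·1267) = 508·1479 − 593·1267, i.e. 1267·(-593) + 1479·508 = 1.
Times 5697: 1267·(-3378321) + 1479·2894076 = 5697, so (-3378321, 2894076) solves it.
Adding 2285·1479 to x and subtracting 2285·1267 from y gives the tidier solution (1194, -1019).
Indeed 1267·1194 + 1479·(-1019) = 1512798 − 1507101 = 5697.

x = 1194, y = -1019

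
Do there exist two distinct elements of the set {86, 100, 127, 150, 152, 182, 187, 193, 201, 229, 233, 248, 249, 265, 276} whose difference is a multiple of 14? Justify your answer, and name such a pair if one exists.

86 mod 14 = 2 and 100 mod 14 = 2, so 100 − 86 = 14 = 1·14.

86 and 100 are such a pair.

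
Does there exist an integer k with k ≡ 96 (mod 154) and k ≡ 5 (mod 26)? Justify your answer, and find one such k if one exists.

No such integer exists.

Both moduli are multiples of 2 = gcd(154, 26), so any solution would satisfy k ≡ 96 and k ≡ 5 modulo 2 simultaneously.
However 96 ≡ 0 and 5 ≡ 1 (mod 2), and 0 ≠ 1.
So no integer satisfies both congruences.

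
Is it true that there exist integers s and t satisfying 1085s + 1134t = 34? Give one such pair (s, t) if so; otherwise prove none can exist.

No, no such integers exist.

gcd(1085, 1134) = 7, so every integer of the form 1085s + 1134t is a multiple of 7.
However 34 leaves remainder 6 on division by 7.
Therefore 1085s + 1134t = 34 has no solution in integers.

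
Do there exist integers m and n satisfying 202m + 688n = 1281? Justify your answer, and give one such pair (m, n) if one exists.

Both 202 and 688 are divisible by gcd(202, 688) = 2, hence so is any combination 202m + 688n.
But 1281 is not a multiple of 2 (it leaves remainder 1).
So the equation is unsolvable over ℤ.

No, no such integers exist.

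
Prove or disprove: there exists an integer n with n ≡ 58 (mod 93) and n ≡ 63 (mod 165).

There is no such integer.

Reduce both congruences modulo 3, which divides 93 and 165: they say n ≡ 58 (mod 3) and n ≡ 63 (mod 3).
But 58 mod 3 = 1 while 63 mod 3 = 0, a contradiction.
So no integer satisfies both congruences.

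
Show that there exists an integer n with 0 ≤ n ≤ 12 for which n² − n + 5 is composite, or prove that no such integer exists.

n = 5

At n = 5: 5² − 5 + 5 = 25 = 5·5, which is composite.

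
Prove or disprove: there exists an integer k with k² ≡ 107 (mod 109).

109 is prime, so by Euler's criterion 107 is a square mod 109 iff 107^((109−1)/2) = 107^54 ≡ 1 (mod 109).
Squaring successively (mod 109): 107^2 = 11449 ≡ 4; 107^4 ≡ 4² = 16 ≡ 16; 107^8 ≡ 16² = 256 ≡ 38; 107^16 ≡ 38² = 1444 ≡ 27; 107^32 ≡ 27² = 729 ≡ 75.
Since 54 = 32 + 16 + 4 + 2, 107^54 ≡ 75 · 27 · 16 · 4; multiplying out mod 109: 75·27 = 2025 ≡ 63, then 63·16 = 1008 ≡ 27, then 27·4 = 108 ≡ 108. Thus 107^54 ≡ 108 ≡ −1 (mod 109).
By Euler's criterion 107 is a quadratic non-residue mod 109: no k satisfies k² ≡ 107 (mod 109).

No such integer exists.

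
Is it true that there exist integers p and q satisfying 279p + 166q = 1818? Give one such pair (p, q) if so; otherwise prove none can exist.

p = 44, q = -63

Since gcd(279, 166) = 1, every integer is an integer combination of 279 and 166.
Euclidean algorithm: 279 = 1·166 + 113, 166 = 1·113 + 53, 113 = 2·53 + 7, 53 = 7·7 + 4, 7 = 1·4 + 3, 4 = 1·3 + 1, 3 = 3·1 + 0.
Working back up the chain: 1 = 4 − 1·3 = 4 − (7 − 1·4) = −7 + 2·4 = −7 + 2·(53 − 7·7) = 2·53 − 15·7 = 2·53 − 15·(113 − 2·53) = −15·113 + 32·53 = −15·113 + 32·(166 − 1·113) = 32·166 − 47·113 = 32·166 − 47·(279 − 1·166) = −47·279 + 79·166. So 279·(-47) + 166·79 = 1.
Scaling by 1818 gives the particular solution (p, q) = (-85446, 143622).
Shifting by a multiple of (166, −279) keeps it a solution: p = -85446 + 515·166 = 44, q = 143622 − 515·279 = -63.
Indeed 279·44 + 166·(-63) = 12276 − 10458 = 1818.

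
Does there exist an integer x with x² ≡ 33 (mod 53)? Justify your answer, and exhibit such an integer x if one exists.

No, no such integer exists.

53 is prime, so by Euler's criterion 33 is a square mod 53 iff 33^((53−1)/2) = 33^26 ≡ 1 (mod 53).
Repeated squaring mod 53: 33^2 = 1089 ≡ 29; 33^4 ≡ 29² = 841 ≡ 46; 33^8 ≡ 46² = 2116 ≡ 49; 33^16 ≡ 49² = 2401 ≡ 16.
Since 26 = 16 + 8 + 2, 33^26 ≡ 16 · 49 · 29; multiplying out mod 53: 16·49 = 784 ≡ 42, then 42·29 = 1218 ≡ 52. Thus 33^26 ≡ 52 ≡ −1 (mod 53).
The value −1 means 33 is a non-residue modulo 53, so x² ≡ 33 (mod 53) is impossible.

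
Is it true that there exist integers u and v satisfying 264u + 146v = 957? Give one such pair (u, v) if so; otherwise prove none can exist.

No such integers exist.

gcd(264, 146) = 2, so every integer of the form 264u + 146v is a multiple of 2.
However 957 leaves remainder 1 on division by 2.
Hence no integers u, v satisfy the equation.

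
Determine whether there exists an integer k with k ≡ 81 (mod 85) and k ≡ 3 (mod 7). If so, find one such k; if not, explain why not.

Since 85 and 7 share no common factor, CRT says the pair of congruences has a solution (unique mod 595).
Any solution of the first congruence is k = 81 + 85t; substituting into the second, 85t ≡ 3 − 81 ≡ 6 (mod 7).
85 ≡ 1 (mod 7), so this reads 1t ≡ 6 (mod 7). So t ≡ 6 (mod 7).
Taking t = 6 gives k = 81 + 85·6 = 591.
Check: 591 mod 85 = 81, 591 mod 7 = 3. ✓

k = 591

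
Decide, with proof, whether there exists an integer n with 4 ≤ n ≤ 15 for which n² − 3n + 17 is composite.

At n = 5: 5² − 3·5 + 17 = 27 = 3·9, which is composite.

n = 5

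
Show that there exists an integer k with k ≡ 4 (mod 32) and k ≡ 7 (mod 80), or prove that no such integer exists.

No such integer exists.

gcd(32, 80) = 16. If k ≡ 4 (mod 32) and k ≡ 7 (mod 80), then k ≡ 4 (mod 16) and k ≡ 7 (mod 16).
But 4 mod 16 = 4 while 7 mod 16 = 7, a contradiction.
Hence the system has no solution.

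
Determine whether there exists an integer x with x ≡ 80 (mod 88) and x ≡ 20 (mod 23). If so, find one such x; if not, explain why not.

x = 1400

gcd(88, 23) = 1, so the Chinese Remainder Theorem guarantees exactly one residue class mod 2024 satisfying both.
Write x = 80 + 88t and require 80 + 88t ≡ 20 (mod 23), i.e. 88t ≡ 9 (mod 23).
88 ≡ 19 (mod 23), so this reads 19t ≡ 9 (mod 23). Invert 19 mod 23 by the Euclidean algorithm: 23 = 1·19 + 4, 19 = 4·4 + 3, 4 = 1·3 + 1, 3 = 3·1 + 0; back-substituting, 1 = 4 − 1·3 = 4 − (19 − 4·4) = −19 + 5·4 = −19 + 5·(23 − 1·19) = 5·23 − 6·19. Hence 19·(-6) ≡ 1, so 19⁻¹ ≡ -6 ≡ 17 (mod 23).
Therefore t ≡ 17·9 = 153 ≡ 15 (mod 23).
With t = 15: x = 80 + 88·15 = 1400.
Check: 1400 mod 88 = 80, 1400 mod 23 = 20. ✓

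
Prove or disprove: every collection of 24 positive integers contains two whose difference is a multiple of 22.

True.

There are exactly 22 possible remainders on division by 22.
Since 24 > 22, two of the 24 integers must share a residue class by the pigeonhole principle; call them a and b.
Then a ≡ b (mod 22), i.e. 22 ∣ (a − b).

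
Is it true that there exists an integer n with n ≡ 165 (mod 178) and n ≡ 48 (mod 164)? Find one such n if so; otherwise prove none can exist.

There is no such integer.

gcd(178, 164) = 2. If n ≡ 165 (mod 178) and n ≡ 48 (mod 164), then n ≡ 165 (mod 2) and n ≡ 48 (mod 2).
But 165 mod 2 = 1 while 48 mod 2 = 0, a contradiction.
Hence the system has no solution.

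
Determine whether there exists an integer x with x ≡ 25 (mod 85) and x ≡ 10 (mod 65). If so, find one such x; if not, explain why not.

Here gcd(85, 65) = 5, and both 25 and 10 leave remainder 0 mod 5, so the system is consistent.
Put x = 25 + 85t, so we need 85t ≡ 50 (mod 65), equivalently (divide by 5) 17t ≡ 10 (mod 13).
17 ≡ 4 (mod 13), so this reads 4t ≡ 10 (mod 13). Since 4·10 = 40 = 3·13 + 1, the inverse of 4 mod 13 is 10.
Therefore t ≡ 10·10 = 100 ≡ 9 (mod 13).
Then x = 25 + 85·9 = 790.
Check: 790 mod 85 = 25, 790 mod 65 = 10. ✓

x = 790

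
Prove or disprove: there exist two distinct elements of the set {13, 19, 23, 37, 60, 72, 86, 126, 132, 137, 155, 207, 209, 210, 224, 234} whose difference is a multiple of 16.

There is no such pair.

Two integers differ by a multiple of 16 exactly when they have the same residue mod 16. The residues are 13↦13, 19↦3, 23↦7, 37↦5, 60↦12, 72↦8, 86↦6, 126↦14, 132↦4, 137↦9, 155↦11, 207↦15, 209↦1, 210↦2, 224↦0, 234↦10.
All 16 residues are distinct, so no two elements differ by a multiple of 16.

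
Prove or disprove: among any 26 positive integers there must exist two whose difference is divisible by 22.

Yes, this is always true.

There are exactly 22 possible remainders on division by 22.
Since 26 > 22, two of the 26 integers must share a residue class by the pigeonhole principle; call them a and b.
Their difference a − b is then a multiple of 22.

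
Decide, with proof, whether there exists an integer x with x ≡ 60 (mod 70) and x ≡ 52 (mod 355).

Both moduli are multiples of 5 = gcd(70, 355), so any solution would satisfy x ≡ 60 and x ≡ 52 modulo 5 simultaneously.
But 60 mod 5 = 0 while 52 mod 5 = 2, a contradiction.
Therefore no such x exists.

No such integer exists.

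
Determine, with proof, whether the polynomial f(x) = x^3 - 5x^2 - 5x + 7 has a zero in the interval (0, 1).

Yes, f has a root in the interval.

f(0) = 7 and f(1) = -2, which have opposite signs.
As a polynomial, f is continuous on every closed interval.
By the Intermediate Value Theorem f must vanish at some point of (0, 1).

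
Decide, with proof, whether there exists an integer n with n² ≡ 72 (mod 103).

n = 81

n = 81 works: 81² = 6561, and 6561 − 72 = 6489 = 63·103.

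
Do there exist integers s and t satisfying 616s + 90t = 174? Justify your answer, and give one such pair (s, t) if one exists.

s = 39, t = -265

Every value of 616s + 90t is a multiple of gcd(616, 90) = 2; since 2 ∣ 174, solutions exist.
Dividing through by 2 reduces the equation to 308s + 45t = 87.
Euclidean algorithm: 308 = 6·45 + 38, 45 = 1·38 + 7, 38 = 5·7 + 3, 7 = 2·3 + 1, 3 = 3·1 + 0.
Unwinding: 1 = 7 − 2·3 = 7 − 2·(38 − 5·7) = −2·38 + 11·7 = −2·38 + 11·(45 − 1·38) = 11·45 − 13·38 = 11·45 − 13·(308 − 6·45) = −13·308 + 89·45, i.e. 308·(-13) + 45·89 = 1.
Scaling by 87 gives the particular solution (s, t) = (-1131, 7743).
Adding 26·45 to s and subtracting 26·308 from t gives the tidier solution (39, -265).
Indeed 616·39 + 90·(-265) = 24024 − 23850 = 174.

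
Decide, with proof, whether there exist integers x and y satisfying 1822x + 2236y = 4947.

There are no such integers.

Any value of 1822x + 2236y is a multiple of gcd(1822, 2236) = 2.
But 4947 = 2·2473 + 1, so 2 ∤ 4947.
Hence no integers x, y satisfy the equation.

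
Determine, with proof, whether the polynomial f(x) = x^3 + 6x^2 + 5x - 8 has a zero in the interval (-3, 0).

Such a root exists.

f(-3) = 4 and f(0) = -8, which have opposite signs.
Since f is a polynomial it is continuous on [-3, 0].
By the Intermediate Value Theorem, f takes the value 0 somewhere in the open interval.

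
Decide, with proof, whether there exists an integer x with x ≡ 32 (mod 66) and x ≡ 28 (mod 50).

x = 428

The moduli are not coprime: gcd(66, 50) = 2. Compatibility requires 2 ∣ (28 − 32) = -4, which holds, so solutions exist.
The integers ≡ 32 (mod 66) are 32, 98, 164, 230, 296, 362, 428, …; their remainders mod 50 are 32, 48, 14, 30, 46, 12, 28, so x = 428 is the first that is ≡ 28 (mod 50).
Indeed 428 ≡ 32 (mod 66) and 428 ≡ 28 (mod 50).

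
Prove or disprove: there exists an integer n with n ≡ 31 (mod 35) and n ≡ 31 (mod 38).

n = 31

Since 35 and 38 share no common factor, CRT says the pair of congruences has a solution (unique mod 1330).
Any solution of the first congruence is n = 31 + 35t; substituting into the second, 35t ≡ 31 − 31 ≡ 0 (mod 38).
t = 0 satisfies this.
With t = 0: n = 31 + 35·0 = 31.
Indeed 31 ≡ 31 (mod 35) and 31 ≡ 31 (mod 38).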